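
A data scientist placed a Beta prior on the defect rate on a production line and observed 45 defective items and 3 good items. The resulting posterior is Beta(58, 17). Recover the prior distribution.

Beta(13, 14)

Beta is conjugate to the binomial likelihood: posterior = Beta(a+s, b+f).
So a = 58 − 45 = 13 and b = 17 − 3 = 14.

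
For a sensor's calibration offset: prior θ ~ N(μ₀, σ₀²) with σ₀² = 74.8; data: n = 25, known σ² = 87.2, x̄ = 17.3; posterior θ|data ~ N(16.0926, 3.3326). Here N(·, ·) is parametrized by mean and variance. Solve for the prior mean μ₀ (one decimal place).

μ₀ = -9.8

The posterior mean is a precision-weighted average: μ_n = (τ₀μ₀ + τ_data·x̄)/(τ₀+τ_data), with τ₀=1/σ₀² and τ_data=n/σ².
Here τ₀ = 1/74.8 = 0.013369 and τ_data = 25/87.2 = 0.286697, so τ_n = 0.300066.
Rearranging for μ₀: μ₀ = (μ_n·τ_n − τ_data·x̄)/τ₀ = (16.0926·0.300066 − 0.286697·17.3) / 0.013369 = -0.131016/0.013369 ≈ -9.8.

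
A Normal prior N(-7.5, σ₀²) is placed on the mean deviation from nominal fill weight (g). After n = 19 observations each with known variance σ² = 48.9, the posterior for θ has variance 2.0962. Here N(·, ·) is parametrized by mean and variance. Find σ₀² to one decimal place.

σ₀² = 11.3

Posterior precision equals prior precision plus data precision: 1/σ_n² = 1/σ₀² + n/σ².
So 1/σ₀² = 1/2.0962 − 19/48.9 = 0.477054 − 0.388548 = 0.088506.
Hence σ₀² = 1/0.088506 ≈ 11.3.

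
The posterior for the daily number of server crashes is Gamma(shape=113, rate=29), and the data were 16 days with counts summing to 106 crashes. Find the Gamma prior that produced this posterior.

Gamma(shape=7, rate=13)

Gamma–Poisson conjugacy: posterior shape = α + Σxᵢ, posterior rate = β + n.
So α = 113 − 106 = 7 and β = 29 − 16 = 13.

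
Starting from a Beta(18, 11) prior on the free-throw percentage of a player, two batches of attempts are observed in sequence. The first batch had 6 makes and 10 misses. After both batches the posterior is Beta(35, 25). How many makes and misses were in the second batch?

Sequential conjugate updates are equivalent to a single update on the pooled data, so total successes = posterior α − prior α and total failures = posterior β − prior β.
Total across both batches: 35−18=17 makes, 25−11=14 misses.
Subtract the first batch: 17−6=11 makes and 14−10=4 misses.

11 makes and 4 misses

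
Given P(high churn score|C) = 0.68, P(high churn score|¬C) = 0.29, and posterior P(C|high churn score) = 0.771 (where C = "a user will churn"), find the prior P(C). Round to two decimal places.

P(C) = 0.59

In odds form, posterior odds = prior odds × likelihood ratio, so prior odds = posterior odds ÷ LR.
Posterior odds = 0.771/(1−0.771) = 3.3668. LR = 0.68/0.29 = 2.3448.
Prior odds = 3.3668/2.3448 = 1.4359, so P(C) = 1.4359/(1+1.4359) ≈ 0.59.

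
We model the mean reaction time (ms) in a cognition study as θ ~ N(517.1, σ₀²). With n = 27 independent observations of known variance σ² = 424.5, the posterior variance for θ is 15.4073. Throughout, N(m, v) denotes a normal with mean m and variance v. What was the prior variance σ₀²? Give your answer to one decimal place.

σ₀² = 769.2

For the Normal–Normal model with known σ², precisions add: τ_n = τ₀ + n/σ².
So 1/σ₀² = 1/15.4073 − 27/424.5 = 0.064904 − 0.063604 = 0.001300.
Hence σ₀² = 1/0.001300 ≈ 769.2.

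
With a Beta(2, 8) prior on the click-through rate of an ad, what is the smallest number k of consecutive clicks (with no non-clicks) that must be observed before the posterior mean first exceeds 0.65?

k = 13

After k clicks and 0 non-clicks the posterior is Beta(2+k, 8), with mean (2+k)/(2+8+k).
Set (2+k)/(10+k) > 0.65 and solve: k > (0.65·10 − 2)/(1 − 0.65) = 12.857.
The smallest integer exceeding 12.857 is 13.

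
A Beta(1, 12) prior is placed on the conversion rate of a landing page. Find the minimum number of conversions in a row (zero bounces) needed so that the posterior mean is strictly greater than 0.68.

k = 25

After k conversions and 0 bounces the posterior is Beta(1+k, 12), with mean (1+k)/(1+12+k).
Set (1+k)/(13+k) > 0.68 and solve: k > (0.68·13 − 1)/(1 − 0.68) = 24.500.
The smallest integer exceeding 24.500 is 25.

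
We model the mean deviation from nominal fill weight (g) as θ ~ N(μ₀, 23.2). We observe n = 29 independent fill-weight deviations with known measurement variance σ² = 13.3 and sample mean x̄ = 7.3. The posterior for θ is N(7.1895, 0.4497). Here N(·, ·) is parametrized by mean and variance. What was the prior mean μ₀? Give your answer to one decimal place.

The posterior mean is a precision-weighted average: μ_n = (τ₀μ₀ + τ_data·x̄)/(τ₀+τ_data), with τ₀=1/σ₀² and τ_data=n/σ².
Here τ₀ = 1/23.2 = 0.043103 and τ_data = 29/13.3 = 2.180451, so τ_n = 2.223554.
Rearranging for μ₀: μ₀ = (μ_n·τ_n − τ_data·x̄)/τ₀ = (7.1895·2.223554 − 2.180451·7.3) / 0.043103 = 0.068949/0.043103 ≈ 1.6.

μ₀ = 1.6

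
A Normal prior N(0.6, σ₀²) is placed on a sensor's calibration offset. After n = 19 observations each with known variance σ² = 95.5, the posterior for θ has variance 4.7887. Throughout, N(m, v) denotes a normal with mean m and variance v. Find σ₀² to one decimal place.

σ₀² = 101.3

Posterior precision equals prior precision plus data precision: 1/σ_n² = 1/σ₀² + n/σ².
So 1/σ₀² = 1/4.7887 − 19/95.5 = 0.208825 − 0.198953 = 0.009872.
Hence σ₀² = 1/0.009872 ≈ 101.3.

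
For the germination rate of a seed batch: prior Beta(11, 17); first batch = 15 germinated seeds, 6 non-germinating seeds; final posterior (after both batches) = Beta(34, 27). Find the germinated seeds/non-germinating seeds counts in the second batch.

Sequential conjugate updates are equivalent to a single update on the pooled data, so total successes = posterior α − prior α and total failures = posterior β − prior β.
Total across both batches: 34−11=23 germinated seeds, 27−17=10 non-germinating seeds.
Subtract the first batch: 23−15=8 germinated seeds and 10−6=4 non-germinating seeds.

8 germinated seeds and 4 non-germinating seeds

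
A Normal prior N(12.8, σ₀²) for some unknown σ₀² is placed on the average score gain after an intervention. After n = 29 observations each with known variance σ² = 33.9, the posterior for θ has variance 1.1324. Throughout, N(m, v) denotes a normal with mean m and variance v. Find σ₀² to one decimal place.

σ₀² = 36.2

Posterior precision equals prior precision plus data precision: 1/σ_n² = 1/σ₀² + n/σ².
So 1/σ₀² = 1/1.1324 − 29/33.9 = 0.883080 − 0.855457 = 0.027623.
Hence σ₀² = 1/0.027623 ≈ 36.2.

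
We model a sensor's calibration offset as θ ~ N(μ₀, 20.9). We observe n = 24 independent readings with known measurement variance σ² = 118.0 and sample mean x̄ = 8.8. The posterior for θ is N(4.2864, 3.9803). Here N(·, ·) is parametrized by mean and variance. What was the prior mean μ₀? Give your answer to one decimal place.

μ₀ = -14.9

The posterior mean is a precision-weighted average: μ_n = (τ₀μ₀ + τ_data·x̄)/(τ₀+τ_data), with τ₀=1/σ₀² and τ_data=n/σ².
Here τ₀ = 1/20.9 = 0.047847 and τ_data = 24/118.0 = 0.203390, so τ_n = 0.251237.
Rearranging for μ₀: μ₀ = (μ_n·τ_n − τ_data·x̄)/τ₀ = (4.2864·0.251237 − 0.203390·8.8) / 0.047847 = -0.712930/0.047847 ≈ -14.9.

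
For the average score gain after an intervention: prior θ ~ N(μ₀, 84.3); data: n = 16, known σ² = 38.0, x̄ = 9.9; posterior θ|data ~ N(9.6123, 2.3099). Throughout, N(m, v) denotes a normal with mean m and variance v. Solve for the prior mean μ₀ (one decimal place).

With known observation variance, the Normal–Normal posterior has precision τ_n = τ₀ + n/σ² and mean μ_n = (τ₀μ₀ + (n/σ²)x̄)/τ_n.
Here τ₀ = 1/84.3 = 0.011862 and τ_data = 16/38.0 = 0.421053, so τ_n = 0.432915.
Rearranging for μ₀: μ₀ = (μ_n·τ_n − τ_data·x̄)/τ₀ = (9.6123·0.432915 − 0.421053·9.9) / 0.011862 = -0.007116/0.011862 ≈ -0.6.

μ₀ = -0.6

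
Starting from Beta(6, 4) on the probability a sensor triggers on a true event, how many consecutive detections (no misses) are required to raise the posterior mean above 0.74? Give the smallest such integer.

After k detections and 0 misses the posterior is Beta(6+k, 4), with mean (6+k)/(6+4+k).
Set (6+k)/(10+k) > 0.74 and solve: k > (0.74·10 − 6)/(1 − 0.74) = 5.385.
The smallest integer exceeding 5.385 is 6, and checking k=6: (12)/(16) = 0.7500 > 0.74.

k = 6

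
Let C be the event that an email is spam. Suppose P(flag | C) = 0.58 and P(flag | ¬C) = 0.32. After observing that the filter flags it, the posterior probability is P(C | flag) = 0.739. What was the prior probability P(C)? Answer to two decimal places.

In odds form, posterior odds = prior odds × likelihood ratio, so prior odds = posterior odds ÷ LR.
Posterior odds = 0.739/(1−0.739) = 2.8314. LR = 0.58/0.32 = 1.8125.
Prior odds = 2.8314/1.8125 = 1.5622, so P(C) = 1.5622/(1+1.5622) ≈ 0.61.

P(C) = 0.61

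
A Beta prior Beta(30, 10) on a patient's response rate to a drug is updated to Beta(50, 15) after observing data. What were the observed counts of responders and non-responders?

A Beta(α, β) prior with s successes and f failures in binomial data gives a Beta(α+s, β+f) posterior.
So s = 50 − 30 = 20 and f = 15 − 10 = 5.

20 responders and 5 non-responders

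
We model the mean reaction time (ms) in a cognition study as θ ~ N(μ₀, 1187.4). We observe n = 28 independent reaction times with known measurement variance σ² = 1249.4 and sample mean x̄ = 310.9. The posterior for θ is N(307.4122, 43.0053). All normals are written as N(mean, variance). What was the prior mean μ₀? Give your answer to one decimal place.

With known observation variance, the Normal–Normal posterior has precision τ_n = τ₀ + n/σ² and mean μ_n = (τ₀μ₀ + (n/σ²)x̄)/τ_n.
Here τ₀ = 1/1187.4 = 0.000842 and τ_data = 28/1249.4 = 0.022411, so τ_n = 0.023253.
Rearranging for μ₀: μ₀ = (μ_n·τ_n − τ_data·x̄)/τ₀ = (307.4122·0.023253 − 0.022411·310.9) / 0.000842 = 0.180676/0.000842 ≈ 214.6.

μ₀ = 214.6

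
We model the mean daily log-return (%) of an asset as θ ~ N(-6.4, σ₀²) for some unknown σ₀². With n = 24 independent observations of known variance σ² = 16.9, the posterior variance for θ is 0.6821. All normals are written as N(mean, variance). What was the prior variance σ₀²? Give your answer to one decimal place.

Posterior precision equals prior precision plus data precision: 1/σ_n² = 1/σ₀² + n/σ².
So 1/σ₀² = 1/0.6821 − 24/16.9 = 1.466061 − 1.420118 = 0.045943.
Hence σ₀² = 1/0.045943 ≈ 21.8.

σ₀² = 21.8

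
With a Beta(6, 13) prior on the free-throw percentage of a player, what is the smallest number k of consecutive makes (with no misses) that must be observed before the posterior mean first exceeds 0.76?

After k makes and 0 misses the posterior is Beta(6+k, 13), with mean (6+k)/(6+13+k).
Set (6+k)/(19+k) > 0.76 and solve: k > (0.76·19 − 6)/(1 − 0.76) = 35.167.
The smallest integer exceeding 35.167 is 36, and checking k=36: (42)/(55) = 0.7636 > 0.76.

k = 36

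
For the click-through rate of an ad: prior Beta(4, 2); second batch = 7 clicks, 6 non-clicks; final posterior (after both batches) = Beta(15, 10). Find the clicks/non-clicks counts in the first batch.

4 clicks and 2 non-clicks

Sequential conjugate updates are equivalent to a single update on the pooled data, so total successes = posterior α − prior α and total failures = posterior β − prior β.
Total across both batches: 15−4=11 clicks, 10−2=8 non-clicks.
Subtract the second batch: 11−7=4 clicks and 8−6=2 non-clicks.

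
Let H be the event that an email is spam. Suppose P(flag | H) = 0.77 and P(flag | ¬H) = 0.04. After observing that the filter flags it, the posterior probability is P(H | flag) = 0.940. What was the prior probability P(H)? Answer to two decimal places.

Bayes' rule in odds form gives O(H|E) = O(H)·[P(E|H)/P(E|¬H)], hence O(H) = O(H|E)/LR.
Posterior odds = 0.940/(1−0.940) = 15.6667. LR = 0.77/0.04 = 19.2500.
Prior odds = 15.6667/19.2500 = 0.8139, so P(H) = 0.8139/(1+0.8139) ≈ 0.45.

P(H) = 0.45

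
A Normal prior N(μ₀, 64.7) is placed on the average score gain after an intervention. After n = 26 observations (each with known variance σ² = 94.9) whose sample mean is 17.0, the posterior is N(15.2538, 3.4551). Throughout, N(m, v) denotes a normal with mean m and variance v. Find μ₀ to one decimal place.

μ₀ = -15.7

The posterior mean is a precision-weighted average: μ_n = (τ₀μ₀ + τ_data·x̄)/(τ₀+τ_data), with τ₀=1/σ₀² and τ_data=n/σ².
Here τ₀ = 1/64.7 = 0.015456 and τ_data = 26/94.9 = 0.273973, so τ_n = 0.289429.
Rearranging for μ₀: μ₀ = (μ_n·τ_n − τ_data·x̄)/τ₀ = (15.2538·0.289429 − 0.273973·17.0) / 0.015456 = -0.242649/0.015456 ≈ -15.7.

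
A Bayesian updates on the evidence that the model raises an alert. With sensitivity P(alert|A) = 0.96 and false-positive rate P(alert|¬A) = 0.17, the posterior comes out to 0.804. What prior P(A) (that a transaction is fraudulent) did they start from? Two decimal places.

Bayes' rule in odds form gives O(A|E) = O(A)·[P(E|A)/P(E|¬A)], hence O(A) = O(A|E)/LR.
Posterior odds = 0.804/(1−0.804) = 4.1020. LR = 0.96/0.17 = 5.6471.
Prior odds = 4.1020/5.6471 = 0.7264, so P(A) = 0.7264/(1+0.7264) ≈ 0.42.

P(A) = 0.42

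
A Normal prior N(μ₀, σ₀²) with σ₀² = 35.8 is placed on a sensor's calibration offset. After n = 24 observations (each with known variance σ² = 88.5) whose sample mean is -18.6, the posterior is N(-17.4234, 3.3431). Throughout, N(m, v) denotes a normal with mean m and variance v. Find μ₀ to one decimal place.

With known observation variance, the Normal–Normal posterior has precision τ_n = τ₀ + n/σ² and mean μ_n = (τ₀μ₀ + (n/σ²)x̄)/τ_n.
Here τ₀ = 1/35.8 = 0.027933 and τ_data = 24/88.5 = 0.271186, so τ_n = 0.299119.
Rearranging for μ₀: μ₀ = (μ_n·τ_n − τ_data·x̄)/τ₀ = (-17.4234·0.299119 − 0.271186·-18.6) / 0.027933 = -0.167610/0.027933 ≈ -6.0.

μ₀ = -6.0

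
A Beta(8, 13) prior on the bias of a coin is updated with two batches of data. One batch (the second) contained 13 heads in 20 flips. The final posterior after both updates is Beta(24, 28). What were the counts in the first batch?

3 heads and 8 tails

Sequential conjugate updates are equivalent to a single update on the pooled data, so total successes = posterior α − prior α and total failures = posterior β − prior β.
Total across both batches: 24−8=16 heads, 28−13=15 tails.
Subtract the second batch: 16−13=3 heads and 15−7=8 tails.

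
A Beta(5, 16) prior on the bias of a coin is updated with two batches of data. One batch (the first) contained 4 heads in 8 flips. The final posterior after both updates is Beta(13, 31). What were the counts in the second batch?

Because Beta–binomial updating is additive in the counts, the combined data contributed (α_post−α_prior, β_post−β_prior) successes and failures.
Total across both batches: 13−5=8 heads, 31−16=15 tails.
Subtract the first batch: 8−4=4 heads and 15−4=11 tails.

4 heads and 11 tails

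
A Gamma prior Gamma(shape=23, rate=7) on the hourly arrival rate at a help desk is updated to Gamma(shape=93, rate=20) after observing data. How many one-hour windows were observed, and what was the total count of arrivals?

n = 13 one-hour windows with total 70 arrivals

Gamma–Poisson conjugacy: posterior shape = α + Σxᵢ, posterior rate = β + n.
Matching: Σxᵢ = 93 − 23 = 70 and n = 20 − 7 = 13.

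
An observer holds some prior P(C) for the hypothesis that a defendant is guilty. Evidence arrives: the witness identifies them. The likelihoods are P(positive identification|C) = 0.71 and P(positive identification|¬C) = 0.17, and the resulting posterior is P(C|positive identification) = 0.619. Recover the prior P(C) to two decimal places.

P(C) = 0.28

In odds form, posterior odds = prior odds × likelihood ratio, so prior odds = posterior odds ÷ LR.
Posterior odds = 0.619/(1−0.619) = 1.6247. LR = 0.71/0.17 = 4.1765.
Prior odds = 1.6247/4.1765 = 0.3890, so P(C) = 0.3890/(1+0.3890) ≈ 0.28.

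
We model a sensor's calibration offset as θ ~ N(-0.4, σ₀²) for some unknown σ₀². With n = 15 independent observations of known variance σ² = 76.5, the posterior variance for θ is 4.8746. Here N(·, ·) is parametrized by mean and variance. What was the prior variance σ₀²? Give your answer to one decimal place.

σ₀² = 110.3

For the Normal–Normal model with known σ², precisions add: τ_n = τ₀ + n/σ².
So 1/σ₀² = 1/4.8746 − 15/76.5 = 0.205145 − 0.196078 = 0.009067.
Hence σ₀² = 1/0.009067 ≈ 110.3.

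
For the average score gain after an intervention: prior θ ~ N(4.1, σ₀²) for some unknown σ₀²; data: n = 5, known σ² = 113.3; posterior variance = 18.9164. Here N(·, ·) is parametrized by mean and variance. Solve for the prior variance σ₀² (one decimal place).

Posterior precision equals prior precision plus data precision: 1/σ_n² = 1/σ₀² + n/σ².
So 1/σ₀² = 1/18.9164 − 5/113.3 = 0.052864 − 0.044131 = 0.008733.
Hence σ₀² = 1/0.008733 ≈ 114.5.

σ₀² = 114.5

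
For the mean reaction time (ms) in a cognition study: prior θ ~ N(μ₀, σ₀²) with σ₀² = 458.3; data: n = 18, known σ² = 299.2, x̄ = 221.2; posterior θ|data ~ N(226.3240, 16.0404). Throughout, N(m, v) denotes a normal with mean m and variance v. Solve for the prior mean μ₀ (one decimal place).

μ₀ = 367.6

The posterior mean is a precision-weighted average: μ_n = (τ₀μ₀ + τ_data·x̄)/(τ₀+τ_data), with τ₀=1/σ₀² and τ_data=n/σ².
Here τ₀ = 1/458.3 = 0.002182 and τ_data = 18/299.2 = 0.060160, so τ_n = 0.062342.
Rearranging for μ₀: μ₀ = (μ_n·τ_n − τ_data·x̄)/τ₀ = (226.3240·0.062342 − 0.060160·221.2) / 0.002182 = 0.802099/0.002182 ≈ 367.6.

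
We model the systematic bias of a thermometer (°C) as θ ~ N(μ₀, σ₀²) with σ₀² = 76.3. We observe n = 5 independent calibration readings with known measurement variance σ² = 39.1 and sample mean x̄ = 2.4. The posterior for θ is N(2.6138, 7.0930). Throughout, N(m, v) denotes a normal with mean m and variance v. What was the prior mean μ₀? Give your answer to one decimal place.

The posterior mean is a precision-weighted average: μ_n = (τ₀μ₀ + τ_data·x̄)/(τ₀+τ_data), with τ₀=1/σ₀² and τ_data=n/σ².
Here τ₀ = 1/76.3 = 0.013106 and τ_data = 5/39.1 = 0.127877, so τ_n = 0.140983.
Rearranging for μ₀: μ₀ = (μ_n·τ_n − τ_data·x̄)/τ₀ = (2.6138·0.140983 − 0.127877·2.4) / 0.013106 = 0.061597/0.013106 ≈ 4.7.

μ₀ = 4.7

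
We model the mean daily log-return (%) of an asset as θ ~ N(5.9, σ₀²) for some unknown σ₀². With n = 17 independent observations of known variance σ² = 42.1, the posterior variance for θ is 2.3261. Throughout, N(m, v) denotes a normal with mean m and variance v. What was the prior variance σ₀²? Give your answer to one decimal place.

Posterior precision equals prior precision plus data precision: 1/σ_n² = 1/σ₀² + n/σ².
So 1/σ₀² = 1/2.3261 − 17/42.1 = 0.429904 − 0.403800 = 0.026104.
Hence σ₀² = 1/0.026104 ≈ 38.3.

σ₀² = 38.3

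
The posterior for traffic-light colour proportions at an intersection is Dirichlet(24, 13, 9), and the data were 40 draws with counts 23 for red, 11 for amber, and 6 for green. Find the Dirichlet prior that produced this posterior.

For a Dirichlet(α) prior with multinomial counts c, the posterior is Dirichlet(α + c) componentwise.
Subtract each count from the matching posterior parameter: 24−23=1, 13−11=2, 9−6=3.

Dirichlet(1, 2, 3)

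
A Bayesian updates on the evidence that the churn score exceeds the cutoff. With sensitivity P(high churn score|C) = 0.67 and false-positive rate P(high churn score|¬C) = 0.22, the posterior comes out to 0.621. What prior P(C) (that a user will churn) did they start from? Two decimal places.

In odds form, posterior odds = prior odds × likelihood ratio, so prior odds = posterior odds ÷ LR.
Posterior odds = 0.621/(1−0.621) = 1.6385. LR = 0.67/0.22 = 3.0455.
Prior odds = 1.6385/3.0455 = 0.5380, so P(C) = 0.5380/(1+0.5380) ≈ 0.35.

P(C) = 0.35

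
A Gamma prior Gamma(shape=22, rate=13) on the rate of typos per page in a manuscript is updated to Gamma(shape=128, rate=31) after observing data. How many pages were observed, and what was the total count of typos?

n = 18 pages with total 106 typos

Gamma–Poisson conjugacy: posterior shape = α + Σxᵢ, posterior rate = β + n.
Matching: Σxᵢ = 128 − 22 = 106 and n = 31 − 13 = 18.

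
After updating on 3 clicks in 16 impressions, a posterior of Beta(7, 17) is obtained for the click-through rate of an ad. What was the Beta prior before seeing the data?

Under Beta–binomial conjugacy the posterior parameters are (a+s, b+f).
So a = 7 − 3 = 4 and b = 17 − 13 = 4.

Beta(4, 4)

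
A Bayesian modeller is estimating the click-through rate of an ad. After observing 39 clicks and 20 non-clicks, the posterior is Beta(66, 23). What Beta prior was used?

Beta(27, 3)

A Beta(a, b) prior with s successes and f failures in binomial data gives a Beta(a+s, b+f) posterior.
So a = 66 − 39 = 27 and b = 23 − 20 = 3.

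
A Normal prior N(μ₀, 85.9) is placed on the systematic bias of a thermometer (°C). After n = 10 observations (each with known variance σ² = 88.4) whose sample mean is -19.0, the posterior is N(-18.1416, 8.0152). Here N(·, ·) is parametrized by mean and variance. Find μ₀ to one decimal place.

The posterior mean is a precision-weighted average: μ_n = (τ₀μ₀ + τ_data·x̄)/(τ₀+τ_data), with τ₀=1/σ₀² and τ_data=n/σ².
Here τ₀ = 1/85.9 = 0.011641 and τ_data = 10/88.4 = 0.113122, so τ_n = 0.124763.
Rearranging for μ₀: μ₀ = (μ_n·τ_n − τ_data·x̄)/τ₀ = (-18.1416·0.124763 − 0.113122·-19.0) / 0.011641 = -0.114082/0.011641 ≈ -9.8.

μ₀ = -9.8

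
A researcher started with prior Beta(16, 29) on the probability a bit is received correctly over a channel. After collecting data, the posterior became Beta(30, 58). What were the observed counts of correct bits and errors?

14 correct bits and 29 errors

Under Beta–binomial conjugacy the posterior parameters are (α+s, β+f).
Match parameters: s=30−16=14, f=58−29=29.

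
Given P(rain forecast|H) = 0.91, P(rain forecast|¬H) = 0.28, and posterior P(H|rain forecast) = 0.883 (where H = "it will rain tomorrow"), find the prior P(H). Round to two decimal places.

In odds form, posterior odds = prior odds × likelihood ratio, so prior odds = posterior odds ÷ LR.
Posterior odds = 0.883/(1−0.883) = 7.5470. LR = 0.91/0.28 = 3.2500.
Prior odds = 7.5470/3.2500 = 2.3222, so P(H) = 2.3222/(1+2.3222) ≈ 0.70.

P(H) = 0.70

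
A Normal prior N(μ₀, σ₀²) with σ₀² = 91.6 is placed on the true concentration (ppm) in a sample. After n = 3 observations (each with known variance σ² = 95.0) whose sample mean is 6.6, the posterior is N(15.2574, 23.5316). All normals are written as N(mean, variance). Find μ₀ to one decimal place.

μ₀ = 40.3

The posterior mean is a precision-weighted average: μ_n = (τ₀μ₀ + τ_data·x̄)/(τ₀+τ_data), with τ₀=1/σ₀² and τ_data=n/σ².
Here τ₀ = 1/91.6 = 0.010917 and τ_data = 3/95.0 = 0.031579, so τ_n = 0.042496.
Rearranging for μ₀: μ₀ = (μ_n·τ_n − τ_data·x̄)/τ₀ = (15.2574·0.042496 − 0.031579·6.6) / 0.010917 = 0.439957/0.010917 ≈ 40.3.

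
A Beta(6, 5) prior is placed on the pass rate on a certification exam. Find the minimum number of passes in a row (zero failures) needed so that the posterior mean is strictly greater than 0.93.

After k passes and 0 failures the posterior is Beta(6+k, 5), with mean (6+k)/(6+5+k).
Set (6+k)/(11+k) > 0.93 and solve: k > (0.93·11 − 6)/(1 − 0.93) = 60.429.
The smallest integer exceeding 60.429 is 61, and checking k=61: (67)/(72) = 0.9306 > 0.93.

k = 61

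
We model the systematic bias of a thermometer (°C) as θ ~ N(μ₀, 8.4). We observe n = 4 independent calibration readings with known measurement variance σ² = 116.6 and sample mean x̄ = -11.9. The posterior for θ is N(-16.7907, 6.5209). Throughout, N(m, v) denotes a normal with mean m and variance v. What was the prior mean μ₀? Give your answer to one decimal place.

With known observation variance, the Normal–Normal posterior has precision τ_n = τ₀ + n/σ² and mean μ_n = (τ₀μ₀ + (n/σ²)x̄)/τ_n.
Here τ₀ = 1/8.4 = 0.119048 and τ_data = 4/116.6 = 0.034305, so τ_n = 0.153353.
Rearranging for μ₀: μ₀ = (μ_n·τ_n − τ_data·x̄)/τ₀ = (-16.7907·0.153353 − 0.034305·-11.9) / 0.119048 = -2.166675/0.119048 ≈ -18.2.

μ₀ = -18.2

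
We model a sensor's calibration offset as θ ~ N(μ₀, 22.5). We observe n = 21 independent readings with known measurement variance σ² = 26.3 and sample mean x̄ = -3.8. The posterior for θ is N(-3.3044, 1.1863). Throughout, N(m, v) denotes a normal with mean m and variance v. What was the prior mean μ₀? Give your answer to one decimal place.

The posterior mean is a precision-weighted average: μ_n = (τ₀μ₀ + τ_data·x̄)/(τ₀+τ_data), with τ₀=1/σ₀² and τ_data=n/σ².
Here τ₀ = 1/22.5 = 0.044444 and τ_data = 21/26.3 = 0.798479, so τ_n = 0.842923.
Rearranging for μ₀: μ₀ = (μ_n·τ_n − τ_data·x̄)/τ₀ = (-3.3044·0.842923 − 0.798479·-3.8) / 0.044444 = 0.248865/0.044444 ≈ 5.6.

μ₀ = 5.6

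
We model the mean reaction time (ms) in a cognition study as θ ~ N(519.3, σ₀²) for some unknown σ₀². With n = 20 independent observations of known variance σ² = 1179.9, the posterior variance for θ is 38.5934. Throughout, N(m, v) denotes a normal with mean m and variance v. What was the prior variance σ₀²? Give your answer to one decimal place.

σ₀² = 111.6

Posterior precision equals prior precision plus data precision: 1/σ_n² = 1/σ₀² + n/σ².
So 1/σ₀² = 1/38.5934 − 20/1179.9 = 0.025911 − 0.016951 = 0.008960.
Hence σ₀² = 1/0.008960 ≈ 111.6.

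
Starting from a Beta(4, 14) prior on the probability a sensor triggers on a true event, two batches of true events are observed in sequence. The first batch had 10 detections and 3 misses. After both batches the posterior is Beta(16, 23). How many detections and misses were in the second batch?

Sequential conjugate updates are equivalent to a single update on the pooled data, so total successes = posterior α − prior α and total failures = posterior β − prior β.
Total across both batches: 16−4=12 detections, 23−14=9 misses.
Subtract the first batch: 12−10=2 detections and 9−3=6 misses.

2 detections and 6 misses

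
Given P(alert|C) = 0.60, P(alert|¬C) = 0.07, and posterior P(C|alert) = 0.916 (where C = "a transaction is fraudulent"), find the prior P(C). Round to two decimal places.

Bayes' rule in odds form gives O(C|E) = O(C)·[P(E|C)/P(E|¬C)], hence O(C) = O(C|E)/LR.
Posterior odds = 0.916/(1−0.916) = 10.9048. LR = 0.60/0.07 = 8.5714.
Prior odds = 10.9048/8.5714 = 1.2722, so P(C) = 1.2722/(1+1.2722) ≈ 0.56.

P(C) = 0.56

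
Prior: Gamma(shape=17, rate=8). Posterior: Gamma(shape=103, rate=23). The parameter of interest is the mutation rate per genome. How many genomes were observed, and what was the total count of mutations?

n = 15 genomes with total 86 mutations

A Gamma(α, β) prior (rate parametrization) on a Poisson rate with n observations summing to S gives posterior Gamma(α+S, β+n).
Matching: Σxᵢ = 103 − 17 = 86 and n = 23 − 8 = 15.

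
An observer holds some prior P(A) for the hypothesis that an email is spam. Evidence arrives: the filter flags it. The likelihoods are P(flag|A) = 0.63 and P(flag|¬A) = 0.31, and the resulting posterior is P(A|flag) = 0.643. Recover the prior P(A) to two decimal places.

Bayes' rule in odds form gives O(A|E) = O(A)·[P(E|A)/P(E|¬A)], hence O(A) = O(A|E)/LR.
Posterior odds = 0.643/(1−0.643) = 1.8011. LR = 0.63/0.31 = 2.0323.
Prior odds = 1.8011/2.0323 = 0.8862, so P(A) = 0.8862/(1+0.8862) ≈ 0.47.

P(A) = 0.47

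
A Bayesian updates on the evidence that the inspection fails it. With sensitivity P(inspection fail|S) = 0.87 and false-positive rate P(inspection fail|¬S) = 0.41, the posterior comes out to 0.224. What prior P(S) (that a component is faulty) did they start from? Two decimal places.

In odds form, posterior odds = prior odds × likelihood ratio, so prior odds = posterior odds ÷ LR.
Posterior odds = 0.224/(1−0.224) = 0.2887. LR = 0.87/0.41 = 2.1220.
Prior odds = 0.2887/2.1220 = 0.1361, so P(S) = 0.1361/(1+0.1361) ≈ 0.12.

P(S) = 0.12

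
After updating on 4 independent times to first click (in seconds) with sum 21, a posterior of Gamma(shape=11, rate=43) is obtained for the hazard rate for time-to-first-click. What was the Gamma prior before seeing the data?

Gamma–exponential conjugacy: posterior shape = α + n, posterior rate = β + Σtᵢ.
So α = 11 − 4 = 7 and β = 43 − 21 = 22.

Gamma(shape=7, rate=22)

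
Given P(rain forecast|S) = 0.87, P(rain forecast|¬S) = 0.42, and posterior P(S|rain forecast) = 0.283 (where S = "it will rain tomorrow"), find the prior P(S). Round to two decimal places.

P(S) = 0.16

In odds form, posterior odds = prior odds × likelihood ratio, so prior odds = posterior odds ÷ LR.
Posterior odds = 0.283/(1−0.283) = 0.3947. LR = 0.87/0.42 = 2.0714.
Prior odds = 0.3947/2.0714 = 0.1905, so P(S) = 0.1905/(1+0.1905) ≈ 0.16.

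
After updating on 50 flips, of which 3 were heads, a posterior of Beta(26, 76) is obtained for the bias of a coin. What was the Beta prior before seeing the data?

Beta is conjugate to the binomial likelihood: posterior = Beta(a+s, b+f).
Subtract the data counts: 26−3=23, 76−47=29.

Beta(23, 29)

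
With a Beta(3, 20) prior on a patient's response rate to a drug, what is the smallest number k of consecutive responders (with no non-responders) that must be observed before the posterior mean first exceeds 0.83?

k = 95

After k responders and 0 non-responders the posterior is Beta(3+k, 20), with mean (3+k)/(3+20+k).
Set (3+k)/(23+k) > 0.83 and solve: k > (0.83·23 − 3)/(1 − 0.83) = 94.647.
The smallest integer exceeding 94.647 is 95, and checking k=95: (98)/(118) = 0.8305 > 0.83.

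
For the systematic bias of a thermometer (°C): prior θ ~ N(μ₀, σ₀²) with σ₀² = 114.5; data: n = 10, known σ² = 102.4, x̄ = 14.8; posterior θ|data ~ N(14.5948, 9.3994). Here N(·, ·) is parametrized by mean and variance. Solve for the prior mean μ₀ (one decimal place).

With known observation variance, the Normal–Normal posterior has precision τ_n = τ₀ + n/σ² and mean μ_n = (τ₀μ₀ + (n/σ²)x̄)/τ_n.
Here τ₀ = 1/114.5 = 0.008734 and τ_data = 10/102.4 = 0.097656, so τ_n = 0.106390.
Rearranging for μ₀: μ₀ = (μ_n·τ_n − τ_data·x̄)/τ₀ = (14.5948·0.106390 − 0.097656·14.8) / 0.008734 = 0.107432/0.008734 ≈ 12.3.

μ₀ = 12.3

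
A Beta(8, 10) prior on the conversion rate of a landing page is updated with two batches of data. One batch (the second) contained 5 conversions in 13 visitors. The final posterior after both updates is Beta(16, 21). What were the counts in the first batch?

Sequential conjugate updates are equivalent to a single update on the pooled data, so total successes = posterior α − prior α and total failures = posterior β − prior β.
Total across both batches: 16−8=8 conversions, 21−10=11 bounces.
Subtract the second batch: 8−5=3 conversions and 11−8=3 bounces.

3 conversions and 3 bounces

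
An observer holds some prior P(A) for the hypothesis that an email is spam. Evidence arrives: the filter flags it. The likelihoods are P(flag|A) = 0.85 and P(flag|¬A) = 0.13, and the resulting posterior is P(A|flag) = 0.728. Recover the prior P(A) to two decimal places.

P(A) = 0.29

Bayes' rule in odds form gives O(A|E) = O(A)·[P(E|A)/P(E|¬A)], hence O(A) = O(A|E)/LR.
Posterior odds = 0.728/(1−0.728) = 2.6765. LR = 0.85/0.13 = 6.5385.
Prior odds = 2.6765/6.5385 = 0.4093, so P(A) = 0.4093/(1+0.4093) ≈ 0.29.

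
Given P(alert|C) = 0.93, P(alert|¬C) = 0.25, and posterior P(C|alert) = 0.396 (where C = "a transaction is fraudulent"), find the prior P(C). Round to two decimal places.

P(C) = 0.15

Bayes' rule in odds form gives O(C|E) = O(C)·[P(E|C)/P(E|¬C)], hence O(C) = O(C|E)/LR.
Posterior odds = 0.396/(1−0.396) = 0.6556. LR = 0.93/0.25 = 3.7200.
Prior odds = 0.6556/3.7200 = 0.1762, so P(C) = 0.1762/(1+0.1762) ≈ 0.15.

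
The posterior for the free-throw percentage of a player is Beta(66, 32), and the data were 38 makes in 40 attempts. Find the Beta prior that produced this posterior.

Beta is conjugate to the binomial likelihood: posterior = Beta(α+s, β+f).
So α = 66 − 38 = 28 and β = 32 − 2 = 30.

Beta(28, 30)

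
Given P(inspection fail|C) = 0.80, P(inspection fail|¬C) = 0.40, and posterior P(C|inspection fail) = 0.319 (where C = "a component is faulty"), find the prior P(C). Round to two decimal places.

Bayes' rule in odds form gives O(C|E) = O(C)·[P(E|C)/P(E|¬C)], hence O(C) = O(C|E)/LR.
Posterior odds = 0.319/(1−0.319) = 0.4684. LR = 0.80/0.40 = 2.0000.
Prior odds = 0.4684/2.0000 = 0.2342, so P(C) = 0.2342/(1+0.2342) ≈ 0.19.

P(C) = 0.19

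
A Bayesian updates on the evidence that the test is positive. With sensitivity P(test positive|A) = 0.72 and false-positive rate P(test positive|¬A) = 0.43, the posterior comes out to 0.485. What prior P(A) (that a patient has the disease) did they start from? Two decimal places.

Bayes' rule in odds form gives O(A|E) = O(A)·[P(E|A)/P(E|¬A)], hence O(A) = O(A|E)/LR.
Posterior odds = 0.485/(1−0.485) = 0.9417. LR = 0.72/0.43 = 1.6744.
Prior odds = 0.9417/1.6744 = 0.5624, so P(A) = 0.5624/(1+0.5624) ≈ 0.36.

P(A) = 0.36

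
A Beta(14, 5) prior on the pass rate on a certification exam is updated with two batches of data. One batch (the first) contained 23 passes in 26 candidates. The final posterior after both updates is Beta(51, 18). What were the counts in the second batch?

14 passes and 10 failures

Sequential conjugate updates are equivalent to a single update on the pooled data, so total successes = posterior α − prior α and total failures = posterior β − prior β.
Total across both batches: 51−14=37 passes, 18−5=13 failures.
Subtract the first batch: 37−23=14 passes and 13−3=10 failures.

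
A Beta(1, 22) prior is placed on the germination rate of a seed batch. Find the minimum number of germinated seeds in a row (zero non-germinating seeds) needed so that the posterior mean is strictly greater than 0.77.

k = 73

After k germinated seeds and 0 non-germinating seeds the posterior is Beta(1+k, 22), with mean (1+k)/(1+22+k).
Set (1+k)/(23+k) > 0.77 and solve: k > (0.77·23 − 1)/(1 − 0.77) = 72.652.
The smallest integer exceeding 72.652 is 73, and checking k=73: (74)/(96) = 0.7708 > 0.77.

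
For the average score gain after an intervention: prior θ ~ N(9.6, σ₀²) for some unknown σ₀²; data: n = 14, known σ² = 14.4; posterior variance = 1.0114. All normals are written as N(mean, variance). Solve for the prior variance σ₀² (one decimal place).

Posterior precision equals prior precision plus data precision: 1/σ_n² = 1/σ₀² + n/σ².
So 1/σ₀² = 1/1.0114 − 14/14.4 = 0.988728 − 0.972222 = 0.016506.
Hence σ₀² = 1/0.016506 ≈ 60.6.

σ₀² = 60.6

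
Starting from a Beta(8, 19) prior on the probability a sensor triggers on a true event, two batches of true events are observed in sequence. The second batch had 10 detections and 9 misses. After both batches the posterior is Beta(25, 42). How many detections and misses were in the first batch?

Because Beta–binomial updating is additive in the counts, the combined data contributed (α_post−α_prior, β_post−β_prior) successes and failures.
Total across both batches: 25−8=17 detections, 42−19=23 misses.
Subtract the second batch: 17−10=7 detections and 23−9=14 misses.

7 detections and 14 misses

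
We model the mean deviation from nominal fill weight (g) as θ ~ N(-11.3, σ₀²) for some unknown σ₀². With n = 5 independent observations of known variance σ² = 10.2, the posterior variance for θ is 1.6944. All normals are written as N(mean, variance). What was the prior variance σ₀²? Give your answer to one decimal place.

For the Normal–Normal model with known σ², precisions add: τ_n = τ₀ + n/σ².
So 1/σ₀² = 1/1.6944 − 5/10.2 = 0.590179 − 0.490196 = 0.099983.
Hence σ₀² = 1/0.099983 ≈ 10.0.

σ₀² = 10.0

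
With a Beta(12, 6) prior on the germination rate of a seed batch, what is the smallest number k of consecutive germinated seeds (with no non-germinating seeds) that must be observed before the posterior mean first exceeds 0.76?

After k germinated seeds and 0 non-germinating seeds the posterior is Beta(12+k, 6), with mean (12+k)/(12+6+k).
Set (12+k)/(18+k) > 0.76 and solve: k > (0.76·18 − 12)/(1 − 0.76) = 7.000.
The smallest integer exceeding 7.000 is 8.

k = 8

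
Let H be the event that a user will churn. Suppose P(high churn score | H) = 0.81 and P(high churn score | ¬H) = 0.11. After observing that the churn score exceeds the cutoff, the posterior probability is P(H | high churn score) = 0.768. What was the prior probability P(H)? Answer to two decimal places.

Bayes' rule in odds form gives O(H|E) = O(H)·[P(E|H)/P(E|¬H)], hence O(H) = O(H|E)/LR.
Posterior odds = 0.768/(1−0.768) = 3.3103. LR = 0.81/0.11 = 7.3636.
Prior odds = 3.3103/7.3636 = 0.4495, so P(H) = 0.4495/(1+0.4495) ≈ 0.31.

P(H) = 0.31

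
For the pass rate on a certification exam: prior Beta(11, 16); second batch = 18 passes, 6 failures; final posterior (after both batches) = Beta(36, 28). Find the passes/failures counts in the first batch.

Sequential conjugate updates are equivalent to a single update on the pooled data, so total successes = posterior α − prior α and total failures = posterior β − prior β.
Total across both batches: 36−11=25 passes, 28−16=12 failures.
Subtract the second batch: 25−18=7 passes and 12−6=6 failures.

7 passes and 6 failures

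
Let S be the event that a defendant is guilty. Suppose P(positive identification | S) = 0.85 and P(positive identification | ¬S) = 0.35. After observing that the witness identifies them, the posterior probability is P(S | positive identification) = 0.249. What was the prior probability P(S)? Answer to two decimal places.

In odds form, posterior odds = prior odds × likelihood ratio, so prior odds = posterior odds ÷ LR.
Posterior odds = 0.249/(1−0.249) = 0.3316. LR = 0.85/0.35 = 2.4286.
Prior odds = 0.3316/2.4286 = 0.1365, so P(S) = 0.1365/(1+0.1365) ≈ 0.12.

P(S) = 0.12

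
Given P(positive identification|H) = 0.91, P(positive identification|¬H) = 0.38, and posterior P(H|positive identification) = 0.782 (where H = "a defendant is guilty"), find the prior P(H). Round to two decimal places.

Bayes' rule in odds form gives O(H|E) = O(H)·[P(E|H)/P(E|¬H)], hence O(H) = O(H|E)/LR.
Posterior odds = 0.782/(1−0.782) = 3.5872. LR = 0.91/0.38 = 2.3947.
Prior odds = 3.5872/2.3947 = 1.4980, so P(H) = 1.4980/(1+1.4980) ≈ 0.60.

P(H) = 0.60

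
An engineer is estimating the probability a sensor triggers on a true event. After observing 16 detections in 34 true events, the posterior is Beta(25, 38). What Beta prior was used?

A Beta(a, b) prior with s successes and f failures in binomial data gives a Beta(a+s, b+f) posterior.
So a = 25 − 16 = 9 and b = 38 − 18 = 20.

Beta(9, 20)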